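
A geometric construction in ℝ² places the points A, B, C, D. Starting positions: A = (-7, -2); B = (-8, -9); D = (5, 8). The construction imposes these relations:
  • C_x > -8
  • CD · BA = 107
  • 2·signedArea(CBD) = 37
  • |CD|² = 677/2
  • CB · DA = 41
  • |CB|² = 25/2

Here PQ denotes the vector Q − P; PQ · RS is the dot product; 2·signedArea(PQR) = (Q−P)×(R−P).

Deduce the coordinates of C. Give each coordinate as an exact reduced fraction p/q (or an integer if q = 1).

C = (-15/2, -11/2)

1. C_x = -15/2  [2·signedArea(CBD) = 37 ∩ CB · DA = 41]
2. C_y = -11/2  [2·signedArea(CBD) = 37 ∩ CB · DA = 41]
   → C = (-15/2, -11/2)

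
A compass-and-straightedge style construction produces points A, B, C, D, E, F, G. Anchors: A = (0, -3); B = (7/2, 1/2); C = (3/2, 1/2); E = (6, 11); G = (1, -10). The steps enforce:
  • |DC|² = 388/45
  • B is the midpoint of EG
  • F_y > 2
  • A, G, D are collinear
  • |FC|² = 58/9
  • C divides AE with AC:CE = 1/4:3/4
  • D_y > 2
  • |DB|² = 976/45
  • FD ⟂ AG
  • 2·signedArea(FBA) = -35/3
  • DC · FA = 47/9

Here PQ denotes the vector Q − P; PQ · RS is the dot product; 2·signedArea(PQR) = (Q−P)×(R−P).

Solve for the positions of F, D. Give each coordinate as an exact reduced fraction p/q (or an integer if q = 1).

1. F_x = 5/2  [line 7/2·x + -7/2·y + 7/6 = 0 ∩ |FC|² = 58/9]
2. F_y = 17/6  [line 7/2·x + -7/2·y + 7/6 = 0 ∩ |FC|² = 58/9]
   → F = (5/2, 17/6)
3. D_x = -23/30  [A, G, D are collinear ∩ FD ⟂ AG]
4. D_y = 71/30  [A, G, D are collinear ∩ FD ⟂ AG]
   → D = (-23/30, 71/30)

D = (-23/30, 71/30)
F = (5/2, 17/6)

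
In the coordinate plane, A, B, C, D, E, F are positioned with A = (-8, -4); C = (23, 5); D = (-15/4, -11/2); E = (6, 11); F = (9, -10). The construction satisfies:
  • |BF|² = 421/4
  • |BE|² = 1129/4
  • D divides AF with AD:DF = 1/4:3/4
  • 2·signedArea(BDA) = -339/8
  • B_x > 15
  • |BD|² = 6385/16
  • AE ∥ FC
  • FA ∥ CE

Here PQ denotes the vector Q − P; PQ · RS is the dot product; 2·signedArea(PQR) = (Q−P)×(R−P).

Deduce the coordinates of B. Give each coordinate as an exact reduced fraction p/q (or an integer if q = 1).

1. B_x = 16  [line -3/2·x + -17/4·y + 107/8 = 0 ∩ |BE|² = 1129/4]
2. B_y = -5/2  [line -3/2·x + -17/4·y + 107/8 = 0 ∩ |BE|² = 1129/4]
   → B = (16, -5/2)

B = (16, -5/2)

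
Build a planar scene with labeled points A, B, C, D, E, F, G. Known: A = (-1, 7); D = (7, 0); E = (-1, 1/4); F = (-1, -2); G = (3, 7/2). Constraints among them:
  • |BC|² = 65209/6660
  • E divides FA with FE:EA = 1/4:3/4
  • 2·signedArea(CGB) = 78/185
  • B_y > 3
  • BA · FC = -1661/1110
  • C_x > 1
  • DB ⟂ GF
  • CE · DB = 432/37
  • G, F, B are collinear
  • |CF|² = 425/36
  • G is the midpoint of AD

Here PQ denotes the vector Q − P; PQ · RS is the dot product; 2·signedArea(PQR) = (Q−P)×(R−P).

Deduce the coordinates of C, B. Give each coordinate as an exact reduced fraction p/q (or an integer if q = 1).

1. B_x = 503/185  [G, F, B are collinear ∩ DB ⟂ GF]
2. B_y = 576/185  [G, F, B are collinear ∩ DB ⟂ GF]
   → B = (503/185, 576/185)
3. C_x = 5/3  [CE · DB = 432/37 ∩ BA · FC = -1661/1110]
4. C_y = 1/6  [CE · DB = 432/37 ∩ BA · FC = -1661/1110]
   → C = (5/3, 1/6)

B = (503/185, 576/185)
C = (5/3, 1/6)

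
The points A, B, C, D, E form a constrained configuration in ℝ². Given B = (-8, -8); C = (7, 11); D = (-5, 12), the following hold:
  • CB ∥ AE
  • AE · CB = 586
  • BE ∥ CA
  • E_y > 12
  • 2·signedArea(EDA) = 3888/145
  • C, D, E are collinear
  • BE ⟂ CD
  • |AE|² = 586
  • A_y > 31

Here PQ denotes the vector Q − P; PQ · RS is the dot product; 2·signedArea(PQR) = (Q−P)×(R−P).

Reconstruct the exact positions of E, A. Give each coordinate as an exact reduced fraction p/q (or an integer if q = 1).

1. E_x = -917/145  [C, D, E are collinear ∩ BE ⟂ CD]
2. E_y = 1756/145  [C, D, E are collinear ∩ BE ⟂ CD]
   → E = (-917/145, 1756/145)
3. A_x = 1258/145  [CB ∥ AE ∩ BE ∥ CA]
4. A_y = 4511/145  [CB ∥ AE ∩ BE ∥ CA]
   → A = (1258/145, 4511/145)

A = (1258/145, 4511/145)
E = (-917/145, 1756/145)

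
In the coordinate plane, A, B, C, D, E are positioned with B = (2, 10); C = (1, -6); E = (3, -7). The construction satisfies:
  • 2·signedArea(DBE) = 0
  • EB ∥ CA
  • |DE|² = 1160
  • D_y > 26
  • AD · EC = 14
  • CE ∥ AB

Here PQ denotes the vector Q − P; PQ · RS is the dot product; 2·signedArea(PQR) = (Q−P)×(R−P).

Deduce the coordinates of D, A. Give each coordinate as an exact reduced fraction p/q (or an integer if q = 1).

1. D_x = 1  [line 17·x + 1·y + -44 = 0 ∩ |DE|² = 1160]
2. D_y = 27  [line 17·x + 1·y + -44 = 0 ∩ |DE|² = 1160]
   → D = (1, 27)
3. A_x = 0  [CE ∥ AB ∩ EB ∥ CA]
4. A_y = 11  [CE ∥ AB ∩ EB ∥ CA]
   → A = (0, 11)

A = (0, 11)
D = (1, 27)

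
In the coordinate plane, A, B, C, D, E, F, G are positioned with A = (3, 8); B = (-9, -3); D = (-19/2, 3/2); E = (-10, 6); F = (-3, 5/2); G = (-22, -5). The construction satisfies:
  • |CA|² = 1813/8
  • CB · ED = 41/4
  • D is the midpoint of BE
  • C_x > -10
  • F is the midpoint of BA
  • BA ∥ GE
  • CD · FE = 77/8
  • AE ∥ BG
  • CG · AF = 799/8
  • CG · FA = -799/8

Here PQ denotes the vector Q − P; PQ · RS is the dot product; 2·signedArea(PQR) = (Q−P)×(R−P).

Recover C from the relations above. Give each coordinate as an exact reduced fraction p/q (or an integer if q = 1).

1. C_x = -37/4  [CG · FA = -799/8 ∩ CD · FE = 77/8]
2. C_y = -3/4  [CG · FA = -799/8 ∩ CD · FE = 77/8]
   → C = (-37/4, -3/4)

C = (-37/4, -3/4)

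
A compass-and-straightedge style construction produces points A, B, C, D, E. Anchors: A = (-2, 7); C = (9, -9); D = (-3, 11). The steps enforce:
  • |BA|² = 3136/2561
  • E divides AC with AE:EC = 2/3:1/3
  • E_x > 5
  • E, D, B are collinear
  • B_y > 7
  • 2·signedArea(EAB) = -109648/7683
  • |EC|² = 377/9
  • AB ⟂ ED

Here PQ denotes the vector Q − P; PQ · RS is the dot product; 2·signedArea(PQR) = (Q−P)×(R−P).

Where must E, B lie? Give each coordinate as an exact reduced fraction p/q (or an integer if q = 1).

1. E_x = 16/3  [E divides AC with AE:EC = 2/3:1/3]
2. E_y = -11/3  [E divides AC with AE:EC = 2/3:1/3]
   → E = (16/3, -11/3)
3. B_x = -2658/2561  [E, D, B are collinear ∩ AB ⟂ ED]
4. B_y = 19327/2561  [E, D, B are collinear ∩ AB ⟂ ED]
   → B = (-2658/2561, 19327/2561)

B = (-2658/2561, 19327/2561)
E = (16/3, -11/3)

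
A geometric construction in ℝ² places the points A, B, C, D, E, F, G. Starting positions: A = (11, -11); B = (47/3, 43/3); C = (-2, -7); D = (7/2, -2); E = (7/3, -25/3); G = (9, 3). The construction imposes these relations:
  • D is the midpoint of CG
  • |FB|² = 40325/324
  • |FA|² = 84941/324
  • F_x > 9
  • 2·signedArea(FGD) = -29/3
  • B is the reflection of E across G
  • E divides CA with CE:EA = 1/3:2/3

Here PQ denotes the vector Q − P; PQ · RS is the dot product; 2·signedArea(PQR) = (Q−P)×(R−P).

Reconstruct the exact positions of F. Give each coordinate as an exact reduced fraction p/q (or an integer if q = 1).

1. F_x = 169/18  [line 5·x + -11/2·y + -113/6 = 0 ∩ |FA|² = 84941/324]
2. F_y = 46/9  [line 5·x + -11/2·y + -113/6 = 0 ∩ |FA|² = 84941/324]
   → F = (169/18, 46/9)

F = (169/18, 46/9)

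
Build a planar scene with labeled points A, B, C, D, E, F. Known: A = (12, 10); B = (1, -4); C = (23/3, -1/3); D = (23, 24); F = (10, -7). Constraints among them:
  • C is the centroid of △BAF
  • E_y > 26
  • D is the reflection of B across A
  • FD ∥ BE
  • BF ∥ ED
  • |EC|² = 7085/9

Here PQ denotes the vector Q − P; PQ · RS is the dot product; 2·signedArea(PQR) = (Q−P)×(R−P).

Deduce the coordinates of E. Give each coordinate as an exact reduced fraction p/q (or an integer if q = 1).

1. E_x = 14  [BF ∥ ED ∩ FD ∥ BE]
2. E_y = 27  [BF ∥ ED ∩ FD ∥ BE]
   → E = (14, 27)

E = (14, 27)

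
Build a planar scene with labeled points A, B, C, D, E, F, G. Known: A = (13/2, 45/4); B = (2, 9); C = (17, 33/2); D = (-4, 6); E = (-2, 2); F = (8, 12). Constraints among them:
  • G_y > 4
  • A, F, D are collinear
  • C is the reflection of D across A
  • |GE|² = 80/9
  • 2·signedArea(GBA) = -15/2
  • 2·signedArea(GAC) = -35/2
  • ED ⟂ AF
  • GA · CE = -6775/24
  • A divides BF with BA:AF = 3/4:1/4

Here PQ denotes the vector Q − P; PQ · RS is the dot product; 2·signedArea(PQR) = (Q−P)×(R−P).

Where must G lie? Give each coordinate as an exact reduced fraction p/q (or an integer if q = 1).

1. G_x = -10/3  [GA · CE = -6775/24 ∩ 2·signedArea(GAC) = -35/2]
2. G_y = 14/3  [GA · CE = -6775/24 ∩ 2·signedArea(GAC) = -35/2]
   → G = (-10/3, 14/3)

G = (-10/3, 14/3)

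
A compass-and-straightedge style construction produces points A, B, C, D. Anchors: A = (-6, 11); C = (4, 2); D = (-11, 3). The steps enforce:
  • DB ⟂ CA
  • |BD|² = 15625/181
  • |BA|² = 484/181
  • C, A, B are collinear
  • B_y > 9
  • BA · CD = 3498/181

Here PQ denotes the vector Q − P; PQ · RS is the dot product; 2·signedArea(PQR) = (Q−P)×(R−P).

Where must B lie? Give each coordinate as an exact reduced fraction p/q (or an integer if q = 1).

1. B_x = -866/181  [C, A, B are collinear ∩ DB ⟂ CA]
2. B_y = 1793/181  [C, A, B are collinear ∩ DB ⟂ CA]
   → B = (-866/181, 1793/181)

B = (-866/181, 1793/181)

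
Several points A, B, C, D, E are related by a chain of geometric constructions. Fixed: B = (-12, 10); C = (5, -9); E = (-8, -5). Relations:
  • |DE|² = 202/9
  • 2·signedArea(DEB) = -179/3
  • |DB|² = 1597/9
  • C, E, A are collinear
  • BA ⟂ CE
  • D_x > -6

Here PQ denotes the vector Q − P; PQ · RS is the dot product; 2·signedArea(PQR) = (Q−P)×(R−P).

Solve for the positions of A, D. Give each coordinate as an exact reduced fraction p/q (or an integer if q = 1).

1. A_x = -2936/185  [C, E, A are collinear ∩ BA ⟂ CE]
2. A_y = -477/185  [C, E, A are collinear ∩ BA ⟂ CE]
   → A = (-2936/185, -477/185)
3. D_x = -5  [line -15·x + -4·y + -241/3 = 0 ∩ |DB|² = 1597/9]
4. D_y = -4/3  [line -15·x + -4·y + -241/3 = 0 ∩ |DB|² = 1597/9]
   → D = (-5, -4/3)

A = (-2936/185, -477/185)
D = (-5, -4/3)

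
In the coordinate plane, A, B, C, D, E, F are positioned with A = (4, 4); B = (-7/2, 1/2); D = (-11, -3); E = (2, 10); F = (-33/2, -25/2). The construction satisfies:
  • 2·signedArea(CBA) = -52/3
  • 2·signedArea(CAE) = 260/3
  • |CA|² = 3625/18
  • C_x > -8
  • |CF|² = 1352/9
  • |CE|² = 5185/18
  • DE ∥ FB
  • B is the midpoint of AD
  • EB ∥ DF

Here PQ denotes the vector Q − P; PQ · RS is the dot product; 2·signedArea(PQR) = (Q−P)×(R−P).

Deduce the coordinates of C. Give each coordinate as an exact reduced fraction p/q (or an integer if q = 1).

C = (-47/6, -23/6)

1. C_x = -47/6  [2·signedArea(CAE) = 260/3 ∩ 2·signedArea(CBA) = -52/3]
2. C_y = -23/6  [2·signedArea(CAE) = 260/3 ∩ 2·signedArea(CBA) = -52/3]
   → C = (-47/6, -23/6)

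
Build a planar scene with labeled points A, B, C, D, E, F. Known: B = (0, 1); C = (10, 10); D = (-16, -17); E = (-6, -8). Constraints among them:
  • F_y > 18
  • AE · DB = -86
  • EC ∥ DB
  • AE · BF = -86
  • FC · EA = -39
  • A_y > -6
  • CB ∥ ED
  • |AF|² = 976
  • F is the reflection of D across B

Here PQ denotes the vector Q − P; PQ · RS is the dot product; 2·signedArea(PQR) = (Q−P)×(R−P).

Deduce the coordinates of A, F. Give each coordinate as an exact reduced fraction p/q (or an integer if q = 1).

A = (-4, -5)
F = (16, 19)

1. F_x = 16  [F is the reflection of D across B]
2. F_y = 19  [F is the reflection of D across B]
   → F = (16, 19)
3. A_x = -4  [AE · DB = -86 ∩ FC · EA = -39]
4. A_y = -5  [AE · DB = -86 ∩ FC · EA = -39]
   → A = (-4, -5)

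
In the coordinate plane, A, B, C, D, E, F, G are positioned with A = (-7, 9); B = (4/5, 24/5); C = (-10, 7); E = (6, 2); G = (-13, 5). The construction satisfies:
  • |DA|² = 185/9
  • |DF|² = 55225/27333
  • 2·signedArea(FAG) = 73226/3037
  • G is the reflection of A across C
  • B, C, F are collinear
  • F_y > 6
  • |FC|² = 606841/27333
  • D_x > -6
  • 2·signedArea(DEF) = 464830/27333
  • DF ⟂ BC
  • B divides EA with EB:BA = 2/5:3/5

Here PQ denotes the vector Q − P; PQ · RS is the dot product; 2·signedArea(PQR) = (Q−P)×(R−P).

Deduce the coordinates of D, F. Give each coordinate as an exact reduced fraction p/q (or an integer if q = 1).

1. F_x = -16348/3037  [B, C, F are collinear ∩ 2·signedArea(FAG) = 73226/3037]
2. F_y = 55208/9111  [B, C, F are collinear ∩ 2·signedArea(FAG) = 73226/3037]
   → F = (-16348/3037, 55208/9111)
3. D_x = -17/3  [2·signedArea(DEF) = 464830/27333 ∩ DF ⟂ BC]
4. D_y = 14/3  [2·signedArea(DEF) = 464830/27333 ∩ DF ⟂ BC]
   → D = (-17/3, 14/3)

D = (-17/3, 14/3)
F = (-16348/3037, 55208/9111)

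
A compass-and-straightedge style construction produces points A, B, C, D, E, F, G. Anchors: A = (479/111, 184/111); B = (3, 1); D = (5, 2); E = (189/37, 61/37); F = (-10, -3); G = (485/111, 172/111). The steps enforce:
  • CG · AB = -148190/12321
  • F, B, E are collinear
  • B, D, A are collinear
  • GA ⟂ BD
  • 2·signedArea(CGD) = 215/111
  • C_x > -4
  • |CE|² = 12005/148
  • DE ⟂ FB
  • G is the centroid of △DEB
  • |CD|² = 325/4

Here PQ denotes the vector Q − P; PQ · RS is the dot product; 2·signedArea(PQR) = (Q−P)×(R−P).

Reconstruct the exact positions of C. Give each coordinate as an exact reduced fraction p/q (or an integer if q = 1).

C = (-7/2, -1)

1. C_x = -7/2  [CG · AB = -148190/12321 ∩ 2·signedArea(CGD) = 215/111]
2. C_y = -1  [CG · AB = -148190/12321 ∩ 2·signedArea(CGD) = 215/111]
   → C = (-7/2, -1)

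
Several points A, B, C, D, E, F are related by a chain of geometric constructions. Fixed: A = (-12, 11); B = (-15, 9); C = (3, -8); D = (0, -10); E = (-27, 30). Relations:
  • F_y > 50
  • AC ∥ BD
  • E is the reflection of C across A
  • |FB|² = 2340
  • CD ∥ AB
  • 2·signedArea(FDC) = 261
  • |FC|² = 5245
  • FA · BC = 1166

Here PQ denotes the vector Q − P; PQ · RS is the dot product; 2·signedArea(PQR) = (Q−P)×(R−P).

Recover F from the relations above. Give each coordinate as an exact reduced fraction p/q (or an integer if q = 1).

1. F_x = -39  [2·signedArea(FDC) = 261 ∩ FA · BC = 1166]
2. F_y = 51  [2·signedArea(FDC) = 261 ∩ FA · BC = 1166]
   → F = (-39, 51)

F = (-39, 51)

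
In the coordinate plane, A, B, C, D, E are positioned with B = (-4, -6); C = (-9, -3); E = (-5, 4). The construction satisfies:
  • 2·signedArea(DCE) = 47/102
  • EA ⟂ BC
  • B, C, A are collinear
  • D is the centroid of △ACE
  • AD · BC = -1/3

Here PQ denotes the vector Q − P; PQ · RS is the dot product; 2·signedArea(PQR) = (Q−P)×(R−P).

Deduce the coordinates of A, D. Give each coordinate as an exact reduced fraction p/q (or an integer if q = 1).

1. A_x = -311/34  [B, C, A are collinear ∩ EA ⟂ BC]
2. A_y = -99/34  [B, C, A are collinear ∩ EA ⟂ BC]
   → A = (-311/34, -99/34)
3. D_x = -787/102  [D is the centroid of △ACE]
4. D_y = -65/102  [D is the centroid of △ACE]
   → D = (-787/102, -65/102)

A = (-311/34, -99/34)
D = (-787/102, -65/102)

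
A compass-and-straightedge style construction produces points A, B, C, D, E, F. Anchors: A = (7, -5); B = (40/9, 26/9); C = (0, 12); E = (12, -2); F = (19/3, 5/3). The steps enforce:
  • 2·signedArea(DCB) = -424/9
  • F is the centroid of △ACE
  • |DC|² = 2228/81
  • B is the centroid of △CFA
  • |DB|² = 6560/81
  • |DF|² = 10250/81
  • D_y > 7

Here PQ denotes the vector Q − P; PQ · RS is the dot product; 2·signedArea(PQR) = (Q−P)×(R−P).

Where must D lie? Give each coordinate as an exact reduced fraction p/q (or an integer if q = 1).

D = (-28/9, 70/9)

1. D_x = -28/9  [line 82/9·x + 40/9·y + -56/9 = 0 ∩ |DF|² = 10250/81]
2. D_y = 70/9  [line 82/9·x + 40/9·y + -56/9 = 0 ∩ |DF|² = 10250/81]
   → D = (-28/9, 70/9)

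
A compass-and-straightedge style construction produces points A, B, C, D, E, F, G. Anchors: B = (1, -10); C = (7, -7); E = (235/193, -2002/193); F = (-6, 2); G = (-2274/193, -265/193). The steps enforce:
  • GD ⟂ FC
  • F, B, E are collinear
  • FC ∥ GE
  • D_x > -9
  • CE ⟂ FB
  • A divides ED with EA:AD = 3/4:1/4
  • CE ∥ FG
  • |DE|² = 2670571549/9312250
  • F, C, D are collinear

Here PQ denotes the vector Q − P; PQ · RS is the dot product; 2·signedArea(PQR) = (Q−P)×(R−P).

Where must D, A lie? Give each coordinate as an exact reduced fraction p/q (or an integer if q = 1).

1. D_x = -401937/48250  [F, C, D are collinear ∩ GD ⟂ FC]
2. D_y = 174341/48250  [F, C, D are collinear ∩ GD ⟂ FC]
   → D = (-401937/48250, 174341/48250)
3. A_x = -1147061/193000  [A divides ED with EA:AD = 3/4:1/4]
4. A_y = 22523/193000  [A divides ED with EA:AD = 3/4:1/4]
   → A = (-1147061/193000, 22523/193000)

A = (-1147061/193000, 22523/193000)
D = (-401937/48250, 174341/48250)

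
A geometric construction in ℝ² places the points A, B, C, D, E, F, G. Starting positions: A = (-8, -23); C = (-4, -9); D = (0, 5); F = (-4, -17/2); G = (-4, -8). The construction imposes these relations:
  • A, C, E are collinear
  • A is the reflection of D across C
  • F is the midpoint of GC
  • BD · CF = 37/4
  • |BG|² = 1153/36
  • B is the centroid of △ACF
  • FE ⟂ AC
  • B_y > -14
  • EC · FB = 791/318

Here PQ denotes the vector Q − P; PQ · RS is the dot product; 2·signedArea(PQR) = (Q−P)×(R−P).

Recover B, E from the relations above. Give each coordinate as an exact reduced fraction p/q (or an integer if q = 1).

1. B_x = -16/3  [B is the centroid of △ACF]
2. B_y = -27/2  [B is the centroid of △ACF]
   → B = (-16/3, -27/2)
3. E_x = -205/53  [A, C, E are collinear ∩ FE ⟂ AC]
4. E_y = -905/106  [A, C, E are collinear ∩ FE ⟂ AC]
   → E = (-205/53, -905/106)

B = (-16/3, -27/2)
E = (-205/53, -905/106)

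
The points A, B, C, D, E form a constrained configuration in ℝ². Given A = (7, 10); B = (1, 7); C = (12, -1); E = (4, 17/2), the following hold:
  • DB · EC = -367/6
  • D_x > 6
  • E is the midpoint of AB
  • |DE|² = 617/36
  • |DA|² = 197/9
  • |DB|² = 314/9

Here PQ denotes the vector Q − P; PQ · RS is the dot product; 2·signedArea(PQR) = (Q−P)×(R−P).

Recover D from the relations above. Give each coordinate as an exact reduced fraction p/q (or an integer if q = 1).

1. D_x = 20/3  [line -8·x + 19/2·y + 8/3 = 0 ∩ |DB|² = 314/9]
2. D_y = 16/3  [line -8·x + 19/2·y + 8/3 = 0 ∩ |DB|² = 314/9]
   → D = (20/3, 16/3)

D = (20/3, 16/3)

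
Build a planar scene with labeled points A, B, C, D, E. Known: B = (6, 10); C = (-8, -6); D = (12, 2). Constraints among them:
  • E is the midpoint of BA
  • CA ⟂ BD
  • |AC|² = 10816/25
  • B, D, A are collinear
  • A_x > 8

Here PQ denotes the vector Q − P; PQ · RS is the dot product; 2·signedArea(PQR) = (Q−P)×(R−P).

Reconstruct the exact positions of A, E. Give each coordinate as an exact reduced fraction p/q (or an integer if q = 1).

A = (216/25, 162/25)
E = (183/25, 206/25)

1. A_x = 216/25  [B, D, A are collinear ∩ CA ⟂ BD]
2. A_y = 162/25  [B, D, A are collinear ∩ CA ⟂ BD]
   → A = (216/25, 162/25)
3. E_x = 183/25  [E is the midpoint of BA]
4. E_y = 206/25  [E is the midpoint of BA]
   → E = (183/25, 206/25)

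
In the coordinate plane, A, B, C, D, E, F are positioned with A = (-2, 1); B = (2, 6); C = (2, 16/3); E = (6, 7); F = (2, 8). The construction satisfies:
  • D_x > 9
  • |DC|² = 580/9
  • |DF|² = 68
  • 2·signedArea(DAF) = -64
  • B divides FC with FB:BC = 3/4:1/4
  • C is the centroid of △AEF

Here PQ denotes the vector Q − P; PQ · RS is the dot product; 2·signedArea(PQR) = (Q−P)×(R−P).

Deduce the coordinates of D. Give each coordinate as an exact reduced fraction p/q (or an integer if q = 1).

D = (10, 6)

1. D_x = 10  [line -7·x + 4·y + 46 = 0 ∩ |DC|² = 580/9]
2. D_y = 6  [line -7·x + 4·y + 46 = 0 ∩ |DC|² = 580/9]
   → D = (10, 6)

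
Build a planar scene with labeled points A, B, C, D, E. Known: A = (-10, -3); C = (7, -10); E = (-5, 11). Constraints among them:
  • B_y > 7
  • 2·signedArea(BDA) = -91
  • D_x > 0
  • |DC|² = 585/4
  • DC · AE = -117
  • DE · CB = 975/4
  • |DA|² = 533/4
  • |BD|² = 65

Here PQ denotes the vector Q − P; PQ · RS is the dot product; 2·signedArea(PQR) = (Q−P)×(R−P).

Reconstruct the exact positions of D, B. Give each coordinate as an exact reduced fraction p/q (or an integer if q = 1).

B = (-3, 15/2)
D = (1, 1/2)

1. D_x = 1  [line -5·x + -14·y + 12 = 0 ∩ |DA|² = 533/4]
2. D_y = 1/2  [line -5·x + -14·y + 12 = 0 ∩ |DA|² = 533/4]
   → D = (1, 1/2)
3. B_x = -3  [DE · CB = 975/4 ∩ 2·signedArea(BDA) = -91]
4. B_y = 15/2  [DE · CB = 975/4 ∩ 2·signedArea(BDA) = -91]
   → B = (-3, 15/2)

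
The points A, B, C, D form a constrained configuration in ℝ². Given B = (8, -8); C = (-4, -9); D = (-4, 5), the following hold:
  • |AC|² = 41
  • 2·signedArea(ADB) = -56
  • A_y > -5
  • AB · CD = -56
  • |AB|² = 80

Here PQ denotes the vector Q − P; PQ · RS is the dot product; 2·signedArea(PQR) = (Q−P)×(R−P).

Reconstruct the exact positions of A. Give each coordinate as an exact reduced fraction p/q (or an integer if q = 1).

A = (0, -4)

1. A_x = 0  [2·signedArea(ADB) = -56 ∩ AB · CD = -56]
2. A_y = -4  [2·signedArea(ADB) = -56 ∩ AB · CD = -56]
   → A = (0, -4)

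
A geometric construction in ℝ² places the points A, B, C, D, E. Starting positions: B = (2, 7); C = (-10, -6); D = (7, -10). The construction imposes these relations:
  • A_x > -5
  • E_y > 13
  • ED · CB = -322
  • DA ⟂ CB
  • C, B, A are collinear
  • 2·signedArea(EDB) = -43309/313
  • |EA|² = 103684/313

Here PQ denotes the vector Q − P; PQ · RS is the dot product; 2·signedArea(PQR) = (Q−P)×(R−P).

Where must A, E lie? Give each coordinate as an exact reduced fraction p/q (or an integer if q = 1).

A = (-1306/313, 98/313)
E = (2558/313, 4284/313)

1. A_x = -1306/313  [C, B, A are collinear ∩ DA ⟂ CB]
2. A_y = 98/313  [C, B, A are collinear ∩ DA ⟂ CB]
   → A = (-1306/313, 98/313)
3. E_x = 2558/313  [2·signedArea(EDB) = -43309/313 ∩ ED · CB = -322]
4. E_y = 4284/313  [2·signedArea(EDB) = -43309/313 ∩ ED · CB = -322]
   → E = (2558/313, 4284/313)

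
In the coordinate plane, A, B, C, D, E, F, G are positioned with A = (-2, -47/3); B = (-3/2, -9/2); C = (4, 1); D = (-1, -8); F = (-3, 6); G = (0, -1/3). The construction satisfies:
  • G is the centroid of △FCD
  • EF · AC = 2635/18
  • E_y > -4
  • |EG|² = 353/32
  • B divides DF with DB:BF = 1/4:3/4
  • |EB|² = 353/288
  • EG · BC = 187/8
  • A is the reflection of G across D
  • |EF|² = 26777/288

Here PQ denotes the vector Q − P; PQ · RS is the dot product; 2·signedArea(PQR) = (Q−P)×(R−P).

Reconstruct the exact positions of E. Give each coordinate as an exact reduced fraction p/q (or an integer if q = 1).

E = (-9/8, -83/24)

1. E_x = -9/8  [EF · AC = 2635/18 ∩ EG · BC = 187/8]
2. E_y = -83/24  [EF · AC = 2635/18 ∩ EG · BC = 187/8]
   → E = (-9/8, -83/24)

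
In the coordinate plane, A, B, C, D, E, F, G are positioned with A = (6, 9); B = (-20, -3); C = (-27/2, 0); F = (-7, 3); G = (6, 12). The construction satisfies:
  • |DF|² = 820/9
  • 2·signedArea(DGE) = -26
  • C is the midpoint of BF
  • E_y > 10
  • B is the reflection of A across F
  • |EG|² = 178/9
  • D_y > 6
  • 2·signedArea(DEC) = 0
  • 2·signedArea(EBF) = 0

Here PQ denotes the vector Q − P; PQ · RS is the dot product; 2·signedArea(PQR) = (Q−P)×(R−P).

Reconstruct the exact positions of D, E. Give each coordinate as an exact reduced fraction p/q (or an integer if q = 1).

D = (5/3, 7)
E = (31/3, 11)

1. E_x = 31/3  [line -6·x + 13·y + -81 = 0 ∩ |EG|² = 178/9]
2. E_y = 11  [line -6·x + 13·y + -81 = 0 ∩ |EG|² = 178/9]
   → E = (31/3, 11)
3. D_x = 5/3  [2·signedArea(DEC) = 0 ∩ 2·signedArea(DGE) = -26]
4. D_y = 7  [2·signedArea(DEC) = 0 ∩ 2·signedArea(DGE) = -26]
   → D = (5/3, 7)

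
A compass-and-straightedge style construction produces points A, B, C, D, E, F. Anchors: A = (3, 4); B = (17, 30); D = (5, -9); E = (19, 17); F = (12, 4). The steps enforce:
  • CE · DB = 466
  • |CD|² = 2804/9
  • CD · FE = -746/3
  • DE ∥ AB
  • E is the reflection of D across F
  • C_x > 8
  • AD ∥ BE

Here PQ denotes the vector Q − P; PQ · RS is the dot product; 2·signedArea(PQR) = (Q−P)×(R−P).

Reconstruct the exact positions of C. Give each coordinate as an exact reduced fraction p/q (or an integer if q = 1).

C = (25/3, 25/3)

1. C_x = 25/3  [CD · FE = -746/3 ∩ CE · DB = 466]
2. C_y = 25/3  [CD · FE = -746/3 ∩ CE · DB = 466]
   → C = (25/3, 25/3)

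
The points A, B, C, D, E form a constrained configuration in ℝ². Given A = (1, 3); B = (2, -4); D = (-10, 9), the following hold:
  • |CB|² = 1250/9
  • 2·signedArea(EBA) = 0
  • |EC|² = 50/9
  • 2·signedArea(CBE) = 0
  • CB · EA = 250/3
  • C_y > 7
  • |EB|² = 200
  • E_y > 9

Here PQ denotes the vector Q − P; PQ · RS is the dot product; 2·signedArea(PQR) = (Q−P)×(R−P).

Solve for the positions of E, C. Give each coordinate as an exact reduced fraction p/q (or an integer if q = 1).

1. E_x = 0  [line -7·x + -1·y + 10 = 0 ∩ |EB|² = 200]
2. E_y = 10  [line -7·x + -1·y + 10 = 0 ∩ |EB|² = 200]
   → E = (0, 10)
3. C_x = 1/3  [2·signedArea(CBE) = 0 ∩ CB · EA = 250/3]
4. C_y = 23/3  [2·signedArea(CBE) = 0 ∩ CB · EA = 250/3]
   → C = (1/3, 23/3)

C = (1/3, 23/3)
E = (0, 10)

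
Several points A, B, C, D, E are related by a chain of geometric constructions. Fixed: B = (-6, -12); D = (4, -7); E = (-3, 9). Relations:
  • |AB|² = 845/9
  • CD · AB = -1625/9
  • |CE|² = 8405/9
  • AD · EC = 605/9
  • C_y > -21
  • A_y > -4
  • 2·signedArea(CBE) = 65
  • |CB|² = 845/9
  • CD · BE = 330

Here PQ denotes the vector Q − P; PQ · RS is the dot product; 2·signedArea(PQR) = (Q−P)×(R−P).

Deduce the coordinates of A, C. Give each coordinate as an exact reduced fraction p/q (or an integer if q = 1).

1. C_x = -31/3  [2·signedArea(CBE) = 65 ∩ CD · BE = 330]
2. C_y = -62/3  [2·signedArea(CBE) = 65 ∩ CD · BE = 330]
   → C = (-31/3, -62/3)
3. A_x = -5/3  [AD · EC = 605/9 ∩ CD · AB = -1625/9]
4. A_y = -10/3  [AD · EC = 605/9 ∩ CD · AB = -1625/9]
   → A = (-5/3, -10/3)

A = (-5/3, -10/3)
C = (-31/3, -62/3)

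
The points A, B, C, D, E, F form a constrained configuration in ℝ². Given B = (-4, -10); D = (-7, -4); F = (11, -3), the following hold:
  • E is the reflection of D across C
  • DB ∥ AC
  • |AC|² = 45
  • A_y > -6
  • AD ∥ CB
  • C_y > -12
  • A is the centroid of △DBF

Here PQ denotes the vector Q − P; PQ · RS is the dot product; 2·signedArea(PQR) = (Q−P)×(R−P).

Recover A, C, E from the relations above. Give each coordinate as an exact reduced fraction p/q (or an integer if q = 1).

1. A_x = 0  [A is the centroid of △DBF]
2. A_y = -17/3  [A is the centroid of △DBF]
   → A = (0, -17/3)
3. C_x = 3  [AD ∥ CB ∩ DB ∥ AC]
4. C_y = -35/3  [AD ∥ CB ∩ DB ∥ AC]
   → C = (3, -35/3)
5. E_x = 13  [E is the reflection of D across C]
6. E_y = -58/3  [E is the reflection of D across C]
   → E = (13, -58/3)

A = (0, -17/3)
C = (3, -35/3)
E = (13, -58/3)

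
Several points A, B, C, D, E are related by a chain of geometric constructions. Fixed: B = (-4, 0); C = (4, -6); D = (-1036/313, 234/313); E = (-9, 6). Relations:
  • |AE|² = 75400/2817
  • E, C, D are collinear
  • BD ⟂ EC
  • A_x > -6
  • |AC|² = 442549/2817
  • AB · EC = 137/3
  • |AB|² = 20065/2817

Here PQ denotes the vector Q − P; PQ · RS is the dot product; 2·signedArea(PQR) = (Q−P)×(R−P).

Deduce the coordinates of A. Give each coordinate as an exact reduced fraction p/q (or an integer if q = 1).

1. A_x = -5105/939  [line -13·x + 12·y + -293/3 = 0 ∩ |AB|² = 20065/2817]
2. A_y = 704/313  [line -13·x + 12·y + -293/3 = 0 ∩ |AB|² = 20065/2817]
   → A = (-5105/939, 704/313)

A = (-5105/939, 704/313)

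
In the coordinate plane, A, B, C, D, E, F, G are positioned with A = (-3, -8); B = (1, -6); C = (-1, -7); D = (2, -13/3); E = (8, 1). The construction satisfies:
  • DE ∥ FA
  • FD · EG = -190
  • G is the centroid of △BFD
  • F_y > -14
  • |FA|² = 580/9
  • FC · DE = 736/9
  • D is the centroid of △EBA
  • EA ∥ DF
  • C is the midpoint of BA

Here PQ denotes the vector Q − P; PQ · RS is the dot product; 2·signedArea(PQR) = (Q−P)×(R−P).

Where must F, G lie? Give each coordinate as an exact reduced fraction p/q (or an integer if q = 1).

1. F_x = -9  [DE ∥ FA ∩ EA ∥ DF]
2. F_y = -40/3  [DE ∥ FA ∩ EA ∥ DF]
   → F = (-9, -40/3)
3. G_x = -2  [G is the centroid of △BFD]
4. G_y = -71/9  [G is the centroid of △BFD]
   → G = (-2, -71/9)

F = (-9, -40/3)
G = (-2, -71/9)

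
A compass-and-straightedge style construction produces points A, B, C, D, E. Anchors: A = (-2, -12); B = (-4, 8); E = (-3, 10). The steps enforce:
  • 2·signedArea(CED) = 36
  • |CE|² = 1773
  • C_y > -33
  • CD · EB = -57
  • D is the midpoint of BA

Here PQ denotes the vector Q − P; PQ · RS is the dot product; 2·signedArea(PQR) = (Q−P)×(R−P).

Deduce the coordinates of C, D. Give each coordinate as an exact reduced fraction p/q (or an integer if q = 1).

1. D_x = -3  [D is the midpoint of BA]
2. D_y = -2  [D is the midpoint of BA]
   → D = (-3, -2)
3. C_x = 0  [2·signedArea(CED) = 36 ∩ CD · EB = -57]
4. C_y = -32  [2·signedArea(CED) = 36 ∩ CD · EB = -57]
   → C = (0, -32)

C = (0, -32)
D = (-3, -2)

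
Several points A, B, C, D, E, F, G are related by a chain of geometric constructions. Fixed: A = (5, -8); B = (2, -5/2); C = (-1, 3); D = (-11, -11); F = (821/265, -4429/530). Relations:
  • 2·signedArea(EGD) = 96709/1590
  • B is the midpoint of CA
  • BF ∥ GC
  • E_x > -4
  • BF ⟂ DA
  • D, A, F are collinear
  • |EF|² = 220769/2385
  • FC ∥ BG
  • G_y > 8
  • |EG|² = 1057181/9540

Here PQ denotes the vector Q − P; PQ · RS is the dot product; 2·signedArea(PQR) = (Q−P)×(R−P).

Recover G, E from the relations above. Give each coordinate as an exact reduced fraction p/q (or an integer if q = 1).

E = (-2941/795, -2461/1590)
G = (-556/265, 2347/265)

1. G_x = -556/265  [BF ∥ GC ∩ FC ∥ BG]
2. G_y = 2347/265  [BF ∥ GC ∩ FC ∥ BG]
   → G = (-556/265, 2347/265)
3. E_x = -2941/795  [line 5262/265·x + -2359/265·y + 94889/1590 = 0 ∩ |EF|² = 220769/2385]
4. E_y = -2461/1590  [line 5262/265·x + -2359/265·y + 94889/1590 = 0 ∩ |EF|² = 220769/2385]
   → E = (-2941/795, -2461/1590)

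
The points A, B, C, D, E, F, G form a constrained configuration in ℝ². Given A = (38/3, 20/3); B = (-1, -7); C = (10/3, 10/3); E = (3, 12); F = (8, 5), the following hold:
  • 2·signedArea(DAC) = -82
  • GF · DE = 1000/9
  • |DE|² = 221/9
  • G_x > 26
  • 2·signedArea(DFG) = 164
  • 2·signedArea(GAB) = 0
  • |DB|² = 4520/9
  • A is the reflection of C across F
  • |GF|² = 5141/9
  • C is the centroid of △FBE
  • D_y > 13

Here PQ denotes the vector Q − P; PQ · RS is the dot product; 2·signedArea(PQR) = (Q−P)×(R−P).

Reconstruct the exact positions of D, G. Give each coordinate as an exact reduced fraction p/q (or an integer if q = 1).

D = (23/3, 41/3)
G = (79/3, 61/3)

1. D_x = 23/3  [line 10/3·x + -28/3·y + 102 = 0 ∩ |DB|² = 4520/9]
2. D_y = 41/3  [line 10/3·x + -28/3·y + 102 = 0 ∩ |DB|² = 4520/9]
   → D = (23/3, 41/3)
3. G_x = 79/3  [2·signedArea(DFG) = 164 ∩ 2·signedArea(GAB) = 0]
4. G_y = 61/3  [2·signedArea(DFG) = 164 ∩ 2·signedArea(GAB) = 0]
   → G = (79/3, 61/3)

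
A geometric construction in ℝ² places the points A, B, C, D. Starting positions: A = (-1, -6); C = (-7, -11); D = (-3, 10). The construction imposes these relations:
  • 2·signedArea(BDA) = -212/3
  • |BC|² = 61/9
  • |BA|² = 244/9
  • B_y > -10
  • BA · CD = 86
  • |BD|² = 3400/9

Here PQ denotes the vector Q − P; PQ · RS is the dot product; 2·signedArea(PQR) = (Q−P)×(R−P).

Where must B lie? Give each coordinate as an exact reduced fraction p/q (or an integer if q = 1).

1. B_x = -5  [BA · CD = 86 ∩ 2·signedArea(BDA) = -212/3]
2. B_y = -28/3  [BA · CD = 86 ∩ 2·signedArea(BDA) = -212/3]
   → B = (-5, -28/3)

B = (-5, -28/3)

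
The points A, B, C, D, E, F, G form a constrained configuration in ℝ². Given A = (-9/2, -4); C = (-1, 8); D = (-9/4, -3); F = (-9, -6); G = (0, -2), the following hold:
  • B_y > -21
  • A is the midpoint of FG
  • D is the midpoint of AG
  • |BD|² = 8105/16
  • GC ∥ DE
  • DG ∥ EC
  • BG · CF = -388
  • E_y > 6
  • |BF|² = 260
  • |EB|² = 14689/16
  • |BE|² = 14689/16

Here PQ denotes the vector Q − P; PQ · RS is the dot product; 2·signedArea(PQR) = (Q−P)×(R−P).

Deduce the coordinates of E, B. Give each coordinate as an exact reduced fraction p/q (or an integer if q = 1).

1. E_x = -13/4  [DG ∥ EC ∩ GC ∥ DE]
2. E_y = 7  [DG ∥ EC ∩ GC ∥ DE]
   → E = (-13/4, 7)
3. B_x = -17  [line 8·x + 14·y + 416 = 0 ∩ |BD|² = 8105/16]
4. B_y = -20  [line 8·x + 14·y + 416 = 0 ∩ |BD|² = 8105/16]
   → B = (-17, -20)

B = (-17, -20)
E = (-13/4, 7)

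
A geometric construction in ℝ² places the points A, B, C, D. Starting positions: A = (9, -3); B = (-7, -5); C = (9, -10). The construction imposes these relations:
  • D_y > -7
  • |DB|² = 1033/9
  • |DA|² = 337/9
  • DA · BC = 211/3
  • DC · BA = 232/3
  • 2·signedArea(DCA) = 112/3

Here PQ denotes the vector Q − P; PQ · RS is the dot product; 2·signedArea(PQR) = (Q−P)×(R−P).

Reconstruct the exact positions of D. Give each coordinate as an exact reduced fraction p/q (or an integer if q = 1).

D = (11/3, -6)

1. D_x = 11/3  [DC · BA = 232/3 ∩ DA · BC = 211/3]
2. D_y = -6  [DC · BA = 232/3 ∩ DA · BC = 211/3]
   → D = (11/3, -6)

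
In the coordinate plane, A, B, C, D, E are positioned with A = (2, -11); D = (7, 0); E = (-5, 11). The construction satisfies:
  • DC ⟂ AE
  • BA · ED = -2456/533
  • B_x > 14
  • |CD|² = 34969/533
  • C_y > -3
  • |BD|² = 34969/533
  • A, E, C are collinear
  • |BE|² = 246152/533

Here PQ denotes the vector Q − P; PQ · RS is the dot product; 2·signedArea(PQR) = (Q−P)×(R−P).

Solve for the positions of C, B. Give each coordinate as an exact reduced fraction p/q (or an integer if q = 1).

1. C_x = -383/533  [A, E, C are collinear ∩ DC ⟂ AE]
2. C_y = -1309/533  [A, E, C are collinear ∩ DC ⟂ AE]
   → C = (-383/533, -1309/533)
3. B_x = 7845/533  [line -12·x + 11·y + 79741/533 = 0 ∩ |BD|² = 34969/533]
4. B_y = 1309/533  [line -12·x + 11·y + 79741/533 = 0 ∩ |BD|² = 34969/533]
   → B = (7845/533, 1309/533)

B = (7845/533, 1309/533)
C = (-383/533, -1309/533)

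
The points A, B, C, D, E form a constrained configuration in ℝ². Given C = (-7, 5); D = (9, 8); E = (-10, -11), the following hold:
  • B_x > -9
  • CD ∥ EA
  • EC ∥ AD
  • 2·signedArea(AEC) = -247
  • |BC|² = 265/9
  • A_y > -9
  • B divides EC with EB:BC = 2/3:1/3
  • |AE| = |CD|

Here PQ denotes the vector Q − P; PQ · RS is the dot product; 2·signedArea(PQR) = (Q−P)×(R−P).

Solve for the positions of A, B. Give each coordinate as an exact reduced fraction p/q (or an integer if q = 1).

1. A_x = 6  [EC ∥ AD ∩ CD ∥ EA]
2. A_y = -8  [EC ∥ AD ∩ CD ∥ EA]
   → A = (6, -8)
3. B_x = -8  [B divides EC with EB:BC = 2/3:1/3]
4. B_y = -1/3  [B divides EC with EB:BC = 2/3:1/3]
   → B = (-8, -1/3)

A = (6, -8)
B = (-8, -1/3)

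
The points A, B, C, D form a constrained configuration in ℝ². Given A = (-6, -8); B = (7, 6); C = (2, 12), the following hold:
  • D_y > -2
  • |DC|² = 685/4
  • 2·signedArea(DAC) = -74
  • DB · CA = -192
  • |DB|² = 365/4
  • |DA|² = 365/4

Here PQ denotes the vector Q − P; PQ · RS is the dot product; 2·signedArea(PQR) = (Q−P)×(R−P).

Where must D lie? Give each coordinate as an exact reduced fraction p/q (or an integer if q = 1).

D = (1/2, -1)

1. D_x = 1/2  [DB · CA = -192 ∩ 2·signedArea(DAC) = -74]
2. D_y = -1  [DB · CA = -192 ∩ 2·signedArea(DAC) = -74]
   → D = (1/2, -1)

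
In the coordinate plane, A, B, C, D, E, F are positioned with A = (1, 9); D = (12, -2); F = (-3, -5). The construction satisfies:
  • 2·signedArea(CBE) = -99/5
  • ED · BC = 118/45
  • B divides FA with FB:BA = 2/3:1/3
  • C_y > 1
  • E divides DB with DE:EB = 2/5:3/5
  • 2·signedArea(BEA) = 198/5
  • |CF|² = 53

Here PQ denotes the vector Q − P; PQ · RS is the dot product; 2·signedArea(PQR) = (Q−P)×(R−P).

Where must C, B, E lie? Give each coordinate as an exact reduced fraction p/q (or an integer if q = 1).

B = (-1/3, 13/3)
C = (-1, 2)
E = (106/15, 8/15)

1. B_x = -1/3  [B divides FA with FB:BA = 2/3:1/3]
2. B_y = 13/3  [B divides FA with FB:BA = 2/3:1/3]
   → B = (-1/3, 13/3)
3. E_x = 106/15  [E divides DB with DE:EB = 2/5:3/5]
4. E_y = 8/15  [E divides DB with DE:EB = 2/5:3/5]
   → E = (106/15, 8/15)
5. C_x = -1  [2·signedArea(CBE) = -99/5 ∩ ED · BC = 118/45]
6. C_y = 2  [2·signedArea(CBE) = -99/5 ∩ ED · BC = 118/45]
   → C = (-1, 2)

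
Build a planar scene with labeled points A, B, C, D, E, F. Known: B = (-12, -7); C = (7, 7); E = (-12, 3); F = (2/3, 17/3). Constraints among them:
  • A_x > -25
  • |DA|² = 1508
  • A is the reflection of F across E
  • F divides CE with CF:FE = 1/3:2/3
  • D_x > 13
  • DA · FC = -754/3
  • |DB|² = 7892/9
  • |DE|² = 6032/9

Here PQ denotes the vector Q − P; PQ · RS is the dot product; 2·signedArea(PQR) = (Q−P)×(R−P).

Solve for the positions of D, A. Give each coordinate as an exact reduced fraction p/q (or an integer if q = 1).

A = (-74/3, 1/3)
D = (40/3, 25/3)

1. A_x = -74/3  [A is the reflection of F across E]
2. A_y = 1/3  [A is the reflection of F across E]
   → A = (-74/3, 1/3)
3. D_x = 40/3  [line -19/3·x + -4/3·y + 860/9 = 0 ∩ |DE|² = 6032/9]
4. D_y = 25/3  [line -19/3·x + -4/3·y + 860/9 = 0 ∩ |DE|² = 6032/9]
   → D = (40/3, 25/3)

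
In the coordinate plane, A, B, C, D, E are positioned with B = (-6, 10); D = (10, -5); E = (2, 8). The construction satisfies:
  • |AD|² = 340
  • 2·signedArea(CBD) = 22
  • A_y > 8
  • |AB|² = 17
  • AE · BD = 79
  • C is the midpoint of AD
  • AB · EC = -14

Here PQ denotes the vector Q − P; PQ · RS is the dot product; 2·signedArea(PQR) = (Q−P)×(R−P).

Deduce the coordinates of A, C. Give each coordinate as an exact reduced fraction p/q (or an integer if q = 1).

A = (-2, 9)
C = (4, 2)

1. A_x = -2  [line -16·x + 15·y + -167 = 0 ∩ |AD|² = 340]
2. A_y = 9  [line -16·x + 15·y + -167 = 0 ∩ |AD|² = 340]
   → A = (-2, 9)
3. C_x = 4  [AB · EC = -14 ∩ C is the midpoint of AD]
4. C_y = 2  [AB · EC = -14 ∩ C is the midpoint of AD]
   → C = (4, 2)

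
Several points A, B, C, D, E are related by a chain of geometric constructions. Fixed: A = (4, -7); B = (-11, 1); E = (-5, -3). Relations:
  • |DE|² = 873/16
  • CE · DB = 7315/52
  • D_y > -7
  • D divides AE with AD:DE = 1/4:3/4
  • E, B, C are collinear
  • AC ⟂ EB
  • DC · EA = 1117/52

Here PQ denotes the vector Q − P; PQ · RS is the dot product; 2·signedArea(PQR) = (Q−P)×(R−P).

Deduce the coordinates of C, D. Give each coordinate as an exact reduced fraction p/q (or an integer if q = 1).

1. C_x = 40/13  [E, B, C are collinear ∩ AC ⟂ EB]
2. C_y = -109/13  [E, B, C are collinear ∩ AC ⟂ EB]
   → C = (40/13, -109/13)
3. D_x = 7/4  [D divides AE with AD:DE = 1/4:3/4]
4. D_y = -6  [D divides AE with AD:DE = 1/4:3/4]
   → D = (7/4, -6)

C = (40/13, -109/13)
D = (7/4, -6)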